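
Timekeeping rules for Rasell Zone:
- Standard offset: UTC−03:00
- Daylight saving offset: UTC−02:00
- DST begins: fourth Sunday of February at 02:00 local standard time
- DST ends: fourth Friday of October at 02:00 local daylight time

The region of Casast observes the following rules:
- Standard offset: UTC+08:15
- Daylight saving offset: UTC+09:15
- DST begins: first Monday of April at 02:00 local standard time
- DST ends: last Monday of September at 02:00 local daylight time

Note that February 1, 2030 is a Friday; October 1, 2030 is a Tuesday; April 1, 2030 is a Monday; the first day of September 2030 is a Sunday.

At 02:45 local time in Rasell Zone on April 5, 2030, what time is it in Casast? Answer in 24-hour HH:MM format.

14:00

1 February 2030 is a Friday, so the first Sunday is February 3 and the fourth is February 24.
1 October 2030 is a Tuesday, so the first Friday is October 4 and the fourth is October 25.
April 5, 2030 falls between 24 February and 25 October, so daylight saving is in effect and Rasell Zone is at UTC−02:00.
02:45 Rasell Zone + 2h = 04:45 UTC.
1 April 2030 is a Monday, so the first Monday is April 1.
1 September 2030 is a Sunday, so Mondays fall on 2, 9, 16, 23, 30; the last is September 30.
At the standard offset (UTC+08:15), 04:45 UTC + 8h15m = 13:00 Casast standard time.
The standard-time date in Casast, April 5, 2030, falls between 1 April and 30 September, so daylight saving is in effect and Casast is at UTC+09:15.
04:45 UTC + 9h15m = 14:00 Casast.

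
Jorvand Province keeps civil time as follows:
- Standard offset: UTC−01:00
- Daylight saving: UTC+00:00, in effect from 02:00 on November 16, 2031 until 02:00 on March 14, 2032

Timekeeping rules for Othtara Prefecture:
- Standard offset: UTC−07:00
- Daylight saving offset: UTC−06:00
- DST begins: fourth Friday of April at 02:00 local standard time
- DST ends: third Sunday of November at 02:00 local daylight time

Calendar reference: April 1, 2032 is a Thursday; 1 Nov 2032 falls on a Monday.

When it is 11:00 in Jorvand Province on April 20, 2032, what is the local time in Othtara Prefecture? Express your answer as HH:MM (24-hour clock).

April 20, 2032 is outside the daylight-saving period (16 November 2031 – 14 March 2032), so Jorvand Province is on standard time, UTC−01:00.
11:00 Jorvand Province + 1h = 12:00 UTC.
1 April 2032 is a Thursday, so the first Friday is April 2 and the fourth is April 23.
1 November 2032 is a Monday, so the first Sunday is November 7 and the third is November 21.
At the standard offset (UTC−07:00), 12:00 UTC − 7h = 05:00 Othtara Prefecture standard time.
The standard-time date in Othtara Prefecture, April 20, 2032, does not fall between 23 April and 21 November, so daylight saving is not in effect and Othtara Prefecture is at UTC−07:00.
12:00 UTC − 7h = 05:00 Othtara Prefecture.

05:00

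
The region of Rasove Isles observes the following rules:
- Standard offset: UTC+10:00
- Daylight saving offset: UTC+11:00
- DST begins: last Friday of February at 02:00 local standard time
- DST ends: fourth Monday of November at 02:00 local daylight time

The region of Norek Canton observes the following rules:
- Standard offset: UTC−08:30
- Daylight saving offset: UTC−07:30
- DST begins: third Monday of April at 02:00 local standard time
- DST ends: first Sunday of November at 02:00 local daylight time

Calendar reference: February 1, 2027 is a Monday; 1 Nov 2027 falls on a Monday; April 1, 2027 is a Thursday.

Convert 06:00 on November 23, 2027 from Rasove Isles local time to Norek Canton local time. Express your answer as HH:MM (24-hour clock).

1 February 2027 is a Monday, so Fridays fall on 5, 12, 19, 26; the last is February 26.
1 November 2027 is a Monday, so the first Monday is November 1 and the fourth is November 22.
November 23, 2027 does not fall between 26 February and 22 November, so daylight saving is not in effect and Rasove Isles is at UTC+10:00.
06:00 Rasove Isles − 10h = 20:00 UTC (rolling into the previous day, 22 November 2027).
1 April 2027 is a Thursday, so the first Monday is April 5 and the third is April 19.
1 November 2027 is a Monday, so the first Sunday is November 7.
At the standard offset (UTC−08:30), 20:00 UTC − 8h30m = 11:30 Norek Canton standard time.
Daylight saving runs 19 April – 7 November; the standard-time date in Norek Canton, November 22, 2027, is outside that window, so Norek Canton is on standard time at UTC−08:30.
20:00 UTC − 8h30m = 11:30 Norek Canton.

11:30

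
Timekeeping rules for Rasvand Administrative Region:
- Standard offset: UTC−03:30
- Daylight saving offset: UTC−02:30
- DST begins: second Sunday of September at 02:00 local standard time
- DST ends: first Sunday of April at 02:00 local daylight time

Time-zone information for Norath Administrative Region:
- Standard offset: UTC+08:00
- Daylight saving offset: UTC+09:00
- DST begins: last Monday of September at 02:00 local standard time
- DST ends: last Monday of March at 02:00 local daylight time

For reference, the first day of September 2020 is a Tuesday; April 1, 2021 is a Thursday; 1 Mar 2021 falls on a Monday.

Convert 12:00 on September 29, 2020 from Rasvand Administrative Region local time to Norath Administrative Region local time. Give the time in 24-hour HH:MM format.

1 September 2020 is a Tuesday, so the first Sunday is September 6 and the second is September 13.
1 April 2021 is a Thursday, so the first Sunday is April 4.
September 29, 2020 lies within the daylight-saving period (13 September 2020 – 4 April 2021), so Rasvand Administrative Region is on daylight time, UTC−02:30.
12:00 Rasvand Administrative Region + 2h30m = 14:30 UTC.
1 September 2020 is a Tuesday, so Mondays fall on 7, 14, 21, 28; the last is September 28.
1 March 2021 is a Monday, so Mondays fall on 1, 8, 15, 22, 29; the last is March 29.
At the standard offset (UTC+08:00), 14:30 UTC + 8h = 22:30 Norath Administrative Region standard time.
Daylight saving runs 28 September 2020 – 29 March 2021; the standard-time date in Norath Administrative Region, September 29, 2020, is inside that window, so Norath Administrative Region is at UTC+09:00.
14:30 UTC + 9h = 23:30 Norath Administrative Region.

23:30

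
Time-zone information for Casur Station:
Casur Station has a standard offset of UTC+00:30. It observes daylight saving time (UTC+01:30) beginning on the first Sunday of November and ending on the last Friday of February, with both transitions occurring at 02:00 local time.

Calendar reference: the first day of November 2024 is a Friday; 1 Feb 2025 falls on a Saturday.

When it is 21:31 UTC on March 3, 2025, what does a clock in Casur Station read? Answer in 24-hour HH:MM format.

22:01

1 November 2024 is a Friday, so the first Sunday is November 3.
1 February 2025 is a Saturday, so Fridays fall on 7, 14, 21, 28; the last is February 28.
At the standard offset (UTC+00:30), 21:31 UTC + 0h30m = 22:01 Casur Station standard time.
Daylight saving runs 3 November 2024 – 28 February 2025; the standard-time date in Casur Station, March 3, 2025, is outside that window, so Casur Station is on standard time at UTC+00:30.
21:31 UTC + 0h30m = 22:01 local.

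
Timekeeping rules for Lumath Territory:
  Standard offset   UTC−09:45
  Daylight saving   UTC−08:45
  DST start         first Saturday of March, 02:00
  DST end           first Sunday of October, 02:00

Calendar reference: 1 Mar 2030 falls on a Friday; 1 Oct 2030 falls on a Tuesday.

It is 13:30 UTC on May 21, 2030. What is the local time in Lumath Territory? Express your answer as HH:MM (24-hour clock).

04:45

1 March 2030 is a Friday, so the first Saturday is March 2.
1 October 2030 is a Tuesday, so the first Sunday is October 6.
At the standard offset (UTC−09:45), 13:30 UTC − 9h45m = 03:45 Lumath Territory standard time.
Daylight saving runs 2 March – 6 October; the standard-time date in Lumath Territory, May 21, 2030, is inside that window, so Lumath Territory is at UTC−08:45.
13:30 UTC − 8h45m = 04:45 local.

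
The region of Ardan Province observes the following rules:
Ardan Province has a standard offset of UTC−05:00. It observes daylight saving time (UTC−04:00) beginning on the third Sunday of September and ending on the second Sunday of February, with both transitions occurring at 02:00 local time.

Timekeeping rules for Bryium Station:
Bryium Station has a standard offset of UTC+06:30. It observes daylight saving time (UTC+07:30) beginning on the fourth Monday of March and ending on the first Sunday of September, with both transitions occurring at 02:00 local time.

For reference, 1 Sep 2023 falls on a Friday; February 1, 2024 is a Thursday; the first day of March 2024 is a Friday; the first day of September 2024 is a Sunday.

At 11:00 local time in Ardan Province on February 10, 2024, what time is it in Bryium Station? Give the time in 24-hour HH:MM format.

21:30

1 September 2023 is a Friday, so the first Sunday is September 3 and the third is September 17.
1 February 2024 is a Thursday, so the first Sunday is February 4 and the second is February 11.
February 10, 2024 lies within the daylight-saving period (17 September 2023 – 11 February 2024), so Ardan Province is on daylight time, UTC−04:00.
11:00 Ardan Province + 4h = 15:00 UTC.
1 March 2024 is a Friday, so the first Monday is March 4 and the fourth is March 25.
1 September 2024 is a Sunday, so the first Sunday is September 1.
At the standard offset (UTC+06:30), 15:00 UTC + 6h30m = 21:30 Bryium Station standard time.
The standard-time date in Bryium Station, February 10, 2024, is outside the daylight-saving period (25 March – 1 September), so Bryium Station is on standard time, UTC+06:30.
15:00 UTC + 6h30m = 21:30 Bryium Station.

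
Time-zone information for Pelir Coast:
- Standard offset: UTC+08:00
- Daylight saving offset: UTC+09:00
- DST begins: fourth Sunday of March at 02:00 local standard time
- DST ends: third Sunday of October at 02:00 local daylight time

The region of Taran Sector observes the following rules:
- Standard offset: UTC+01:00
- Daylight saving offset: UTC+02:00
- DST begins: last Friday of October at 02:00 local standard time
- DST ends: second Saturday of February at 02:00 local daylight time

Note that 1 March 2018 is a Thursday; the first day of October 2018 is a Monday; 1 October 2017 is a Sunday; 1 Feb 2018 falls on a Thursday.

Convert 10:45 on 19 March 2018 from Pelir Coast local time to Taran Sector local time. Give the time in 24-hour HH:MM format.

03:45

1 March 2018 is a Thursday, so the first Sunday is March 4 and the fourth is March 25.
1 October 2018 is a Monday, so the first Sunday is October 7 and the third is October 21.
19 March 2018 is outside the daylight-saving period (25 March – 21 October), so Pelir Coast is on standard time, UTC+08:00.
10:45 Pelir Coast − 8h = 02:45 UTC.
1 October 2017 is a Sunday, so Fridays fall on 6, 13, 20, 27; the last is October 27.
1 February 2018 is a Thursday, so the first Saturday is February 3 and the second is February 10.
At the standard offset (UTC+01:00), 02:45 UTC + 1h = 03:45 Taran Sector standard time.
The standard-time date in Taran Sector, 19 March 2018, does not fall between 27 October 2017 and 10 February 2018, so daylight saving is not in effect and Taran Sector is at UTC+01:00.
02:45 UTC + 1h = 03:45 Taran Sector.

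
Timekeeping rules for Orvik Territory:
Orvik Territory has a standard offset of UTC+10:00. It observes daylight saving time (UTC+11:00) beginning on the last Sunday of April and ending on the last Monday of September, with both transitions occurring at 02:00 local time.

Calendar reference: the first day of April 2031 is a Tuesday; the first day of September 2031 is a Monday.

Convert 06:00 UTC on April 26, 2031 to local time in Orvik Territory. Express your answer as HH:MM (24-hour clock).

16:00

1 April 2031 is a Tuesday, so Sundays fall on 6, 13, 20, 27; the last is April 27.
1 September 2031 is a Monday, so Mondays fall on 1, 8, 15, 22, 29; the last is September 29.
At the standard offset (UTC+10:00), 06:00 UTC + 10h = 16:00 Orvik Territory standard time.
The standard-time date in Orvik Territory, April 26, 2031, does not fall between 27 April and 29 September, so daylight saving is not in effect and Orvik Territory is at UTC+10:00.
06:00 UTC + 10h = 16:00 local.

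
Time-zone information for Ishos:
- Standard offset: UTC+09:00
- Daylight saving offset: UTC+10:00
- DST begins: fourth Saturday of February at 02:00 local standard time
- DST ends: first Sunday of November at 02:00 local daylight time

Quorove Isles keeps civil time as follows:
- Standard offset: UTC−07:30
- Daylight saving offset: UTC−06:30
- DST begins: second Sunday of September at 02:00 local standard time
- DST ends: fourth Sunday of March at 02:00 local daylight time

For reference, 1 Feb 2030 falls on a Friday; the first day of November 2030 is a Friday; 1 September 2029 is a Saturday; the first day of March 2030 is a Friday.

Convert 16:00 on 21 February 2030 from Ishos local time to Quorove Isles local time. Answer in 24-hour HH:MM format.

00:30

1 February 2030 is a Friday, so the first Saturday is February 2 and the fourth is February 23.
1 November 2030 is a Friday, so the first Sunday is November 3.
Daylight saving runs 23 February – 3 November; 21 February 2030 is outside that window, so Ishos is on standard time at UTC+09:00.
16:00 Ishos − 9h = 07:00 UTC.
1 September 2029 is a Saturday, so the first Sunday is September 2 and the second is September 9.
1 March 2030 is a Friday, so the first Sunday is March 3 and the fourth is March 24.
At the standard offset (UTC−07:30), 07:00 UTC − 7h30m = 23:30 Quorove Isles standard time (rolling into the previous day, 20 February 2030).
The standard-time date in Quorove Isles, 20 February 2030, falls between 9 September 2029 and 24 March 2030, so daylight saving is in effect and Quorove Isles is at UTC−06:30.
07:00 UTC − 6h30m = 00:30 Quorove Isles.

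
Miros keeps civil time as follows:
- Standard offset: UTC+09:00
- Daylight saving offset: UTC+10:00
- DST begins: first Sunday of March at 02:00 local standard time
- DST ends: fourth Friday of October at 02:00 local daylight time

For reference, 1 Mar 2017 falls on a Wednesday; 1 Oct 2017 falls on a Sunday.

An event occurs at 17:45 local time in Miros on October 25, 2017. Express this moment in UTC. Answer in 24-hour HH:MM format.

1 March 2017 is a Wednesday, so the first Sunday is March 5.
1 October 2017 is a Sunday, so the first Friday is October 6 and the fourth is October 27.
October 25, 2017 falls between 5 March and 27 October, so daylight saving is in effect and Miros is at UTC+10:00.
17:45 local − 10h = 07:45 UTC.

07:45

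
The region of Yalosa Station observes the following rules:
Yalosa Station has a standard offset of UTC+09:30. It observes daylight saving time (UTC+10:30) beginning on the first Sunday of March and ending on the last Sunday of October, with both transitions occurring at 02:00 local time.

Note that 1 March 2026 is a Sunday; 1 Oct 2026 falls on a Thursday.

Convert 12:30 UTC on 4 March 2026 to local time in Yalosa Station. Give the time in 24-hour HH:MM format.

23:00

1 March 2026 is a Sunday, so the first Sunday is March 1.
1 October 2026 is a Thursday, so Sundays fall on 4, 11, 18, 25; the last is October 25.
At the standard offset (UTC+09:30), 12:30 UTC + 9h30m = 22:00 Yalosa Station standard time.
Daylight saving runs 1 March – 25 October; the standard-time date in Yalosa Station, 4 March 2026, is inside that window, so Yalosa Station is at UTC+10:30.
12:30 UTC + 10h30m = 23:00 local.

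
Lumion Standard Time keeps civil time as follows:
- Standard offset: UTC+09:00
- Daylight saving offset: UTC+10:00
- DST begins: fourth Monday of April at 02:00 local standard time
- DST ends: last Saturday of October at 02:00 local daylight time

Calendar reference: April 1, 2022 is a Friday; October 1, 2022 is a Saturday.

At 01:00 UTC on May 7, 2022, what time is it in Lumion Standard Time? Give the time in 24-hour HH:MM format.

1 April 2022 is a Friday, so the first Monday is April 4 and the fourth is April 25.
1 October 2022 is a Saturday, so Saturdays fall on 1, 8, 15, 22, 29; the last is October 29.
At the standard offset (UTC+09:00), 01:00 UTC + 9h = 10:00 Lumion Standard Time standard time.
The standard-time date in Lumion Standard Time, May 7, 2022, falls between 25 April and 29 October, so daylight saving is in effect and Lumion Standard Time is at UTC+10:00.
01:00 UTC + 10h = 11:00 local.

11:00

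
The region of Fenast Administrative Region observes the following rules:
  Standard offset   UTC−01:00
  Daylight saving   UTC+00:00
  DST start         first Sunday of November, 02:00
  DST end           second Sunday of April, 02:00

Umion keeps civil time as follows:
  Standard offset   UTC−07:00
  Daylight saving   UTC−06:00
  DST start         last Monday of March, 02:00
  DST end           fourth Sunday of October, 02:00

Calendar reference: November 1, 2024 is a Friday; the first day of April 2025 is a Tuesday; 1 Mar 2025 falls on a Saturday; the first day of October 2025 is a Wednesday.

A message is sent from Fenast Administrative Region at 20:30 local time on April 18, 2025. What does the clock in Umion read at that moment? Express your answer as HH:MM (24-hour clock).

1 November 2024 is a Friday, so the first Sunday is November 3.
1 April 2025 is a Tuesday, so the first Sunday is April 6 and the second is April 13.
Daylight saving runs 3 November 2024 – 13 April 2025; April 18, 2025 is outside that window, so Fenast Administrative Region is on standard time at UTC−01:00.
20:30 Fenast Administrative Region + 1h = 21:30 UTC.
1 March 2025 is a Saturday, so Mondays fall on 3, 10, 17, 24, 31; the last is March 31.
1 October 2025 is a Wednesday, so the first Sunday is October 5 and the fourth is October 26.
At the standard offset (UTC−07:00), 21:30 UTC − 7h = 14:30 Umion standard time.
The standard-time date in Umion, April 18, 2025, lies within the daylight-saving period (31 March – 26 October), so Umion is on daylight time, UTC−06:00.
21:30 UTC − 6h = 15:30 Umion.

15:30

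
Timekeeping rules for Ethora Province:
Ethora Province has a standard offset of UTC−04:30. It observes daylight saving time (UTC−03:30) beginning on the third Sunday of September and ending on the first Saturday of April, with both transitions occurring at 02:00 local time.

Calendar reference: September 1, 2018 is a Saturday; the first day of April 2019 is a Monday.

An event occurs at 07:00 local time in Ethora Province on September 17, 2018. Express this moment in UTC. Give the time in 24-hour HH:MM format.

1 September 2018 is a Saturday, so the first Sunday is September 2 and the third is September 16.
1 April 2019 is a Monday, so the first Saturday is April 6.
September 17, 2018 falls between 16 September 2018 and 6 April 2019, so daylight saving is in effect and Ethora Province is at UTC−03:30.
07:00 local + 3h30m = 10:30 UTC.

10:30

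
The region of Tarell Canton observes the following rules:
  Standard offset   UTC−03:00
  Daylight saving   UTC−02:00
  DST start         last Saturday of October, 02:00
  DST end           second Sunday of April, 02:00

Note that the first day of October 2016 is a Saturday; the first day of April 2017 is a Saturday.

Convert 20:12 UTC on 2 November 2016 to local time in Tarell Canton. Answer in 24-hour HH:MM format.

18:12

1 October 2016 is a Saturday, so Saturdays fall on 1, 8, 15, 22, 29; the last is October 29.
1 April 2017 is a Saturday, so the first Sunday is April 2 and the second is April 9.
At the standard offset (UTC−03:00), 20:12 UTC − 3h = 17:12 Tarell Canton standard time.
The standard-time date in Tarell Canton, 2 November 2016, lies within the daylight-saving period (29 October 2016 – 9 April 2017), so Tarell Canton is on daylight time, UTC−02:00.
20:12 UTC − 2h = 18:12 local.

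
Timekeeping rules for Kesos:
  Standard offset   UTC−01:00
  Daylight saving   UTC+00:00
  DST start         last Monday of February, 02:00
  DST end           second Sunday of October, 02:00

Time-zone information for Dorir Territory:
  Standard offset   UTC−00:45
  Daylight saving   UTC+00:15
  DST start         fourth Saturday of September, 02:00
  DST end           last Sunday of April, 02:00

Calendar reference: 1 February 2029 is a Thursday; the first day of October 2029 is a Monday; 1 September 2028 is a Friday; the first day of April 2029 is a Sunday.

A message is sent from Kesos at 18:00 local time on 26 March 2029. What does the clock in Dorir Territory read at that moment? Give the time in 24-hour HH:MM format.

18:15

1 February 2029 is a Thursday, so Mondays fall on 5, 12, 19, 26; the last is February 26.
1 October 2029 is a Monday, so the first Sunday is October 7 and the second is October 14.
26 March 2029 falls between 26 February and 14 October, so daylight saving is in effect and Kesos is at UTC+00:00.
18:00 Kesos − 0h = 18:00 UTC.
1 September 2028 is a Friday, so the first Saturday is September 2 and the fourth is September 23.
1 April 2029 is a Sunday, so Sundays fall on 1, 8, 15, 22, 29; the last is April 29.
At the standard offset (UTC−00:45), 18:00 UTC − 0h45m = 17:15 Dorir Territory standard time.
The standard-time date in Dorir Territory, 26 March 2029, lies within the daylight-saving period (23 September 2028 – 29 April 2029), so Dorir Territory is on daylight time, UTC+00:15.
18:00 UTC + 0h15m = 18:15 Dorir Territory.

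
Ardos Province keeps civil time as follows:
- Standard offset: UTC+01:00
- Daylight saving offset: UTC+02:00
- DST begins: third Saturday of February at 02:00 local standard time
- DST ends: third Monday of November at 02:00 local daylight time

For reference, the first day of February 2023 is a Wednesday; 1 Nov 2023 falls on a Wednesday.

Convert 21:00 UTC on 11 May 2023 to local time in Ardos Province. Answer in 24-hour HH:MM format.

23:00

1 February 2023 is a Wednesday, so the first Saturday is February 4 and the third is February 18.
1 November 2023 is a Wednesday, so the first Monday is November 6 and the third is November 20.
At the standard offset (UTC+01:00), 21:00 UTC + 1h = 22:00 Ardos Province standard time.
The standard-time date in Ardos Province, 11 May 2023, lies within the daylight-saving period (18 February – 20 November), so Ardos Province is on daylight time, UTC+02:00.
21:00 UTC + 2h = 23:00 local.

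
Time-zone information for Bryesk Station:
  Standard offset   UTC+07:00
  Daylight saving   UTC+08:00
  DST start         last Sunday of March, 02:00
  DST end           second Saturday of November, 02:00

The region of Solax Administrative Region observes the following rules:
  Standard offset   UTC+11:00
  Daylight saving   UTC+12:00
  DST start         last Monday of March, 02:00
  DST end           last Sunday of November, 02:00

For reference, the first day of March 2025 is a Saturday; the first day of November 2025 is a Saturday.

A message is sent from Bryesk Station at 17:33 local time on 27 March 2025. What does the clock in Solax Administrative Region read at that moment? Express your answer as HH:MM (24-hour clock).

1 March 2025 is a Saturday, so Sundays fall on 2, 9, 16, 23, 30; the last is March 30.
1 November 2025 is a Saturday, so the first Saturday is November 1 and the second is November 8.
27 March 2025 is outside the daylight-saving period (30 March – 8 November), so Bryesk Station is on standard time, UTC+07:00.
17:33 Bryesk Station − 7h = 10:33 UTC.
1 March 2025 is a Saturday, so Mondays fall on 3, 10, 17, 24, 31; the last is March 31.
1 November 2025 is a Saturday, so Sundays fall on 2, 9, 16, 23, 30; the last is November 30.
At the standard offset (UTC+11:00), 10:33 UTC + 11h = 21:33 Solax Administrative Region standard time.
Daylight saving runs 31 March – 30 November; the standard-time date in Solax Administrative Region, 27 March 2025, is outside that window, so Solax Administrative Region is on standard time at UTC+11:00.
10:33 UTC + 11h = 21:33 Solax Administrative Region.

21:33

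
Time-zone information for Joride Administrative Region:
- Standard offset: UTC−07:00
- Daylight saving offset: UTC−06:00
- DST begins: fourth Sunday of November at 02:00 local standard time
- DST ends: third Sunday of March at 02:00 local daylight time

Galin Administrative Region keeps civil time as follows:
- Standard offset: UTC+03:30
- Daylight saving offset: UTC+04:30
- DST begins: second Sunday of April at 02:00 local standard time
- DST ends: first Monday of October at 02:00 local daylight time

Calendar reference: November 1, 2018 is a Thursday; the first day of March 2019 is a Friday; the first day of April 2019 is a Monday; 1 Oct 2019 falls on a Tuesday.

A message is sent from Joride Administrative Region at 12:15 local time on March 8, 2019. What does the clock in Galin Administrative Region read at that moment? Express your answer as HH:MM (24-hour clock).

21:45

1 November 2018 is a Thursday, so the first Sunday is November 4 and the fourth is November 25.
1 March 2019 is a Friday, so the first Sunday is March 3 and the third is March 17.
March 8, 2019 falls between 25 November 2018 and 17 March 2019, so daylight saving is in effect and Joride Administrative Region is at UTC−06:00.
12:15 Joride Administrative Region + 6h = 18:15 UTC.
1 April 2019 is a Monday, so the first Sunday is April 7 and the second is April 14.
1 October 2019 is a Tuesday, so the first Monday is October 7.
At the standard offset (UTC+03:30), 18:15 UTC + 3h30m = 21:45 Galin Administrative Region standard time.
Daylight saving runs 14 April – 7 October; the standard-time date in Galin Administrative Region, March 8, 2019, is outside that window, so Galin Administrative Region is on standard time at UTC+03:30.
18:15 UTC + 3h30m = 21:45 Galin Administrative Region.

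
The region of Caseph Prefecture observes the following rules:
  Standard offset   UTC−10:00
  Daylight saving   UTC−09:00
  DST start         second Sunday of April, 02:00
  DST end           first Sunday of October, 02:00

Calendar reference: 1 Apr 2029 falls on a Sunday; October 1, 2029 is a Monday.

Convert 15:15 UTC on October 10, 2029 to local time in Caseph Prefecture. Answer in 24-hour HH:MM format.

05:15

1 April 2029 is a Sunday, so the first Sunday is April 1 and the second is April 8.
1 October 2029 is a Monday, so the first Sunday is October 7.
At the standard offset (UTC−10:00), 15:15 UTC − 10h = 05:15 Caseph Prefecture standard time.
The standard-time date in Caseph Prefecture, October 10, 2029, does not fall between 8 April and 7 October, so daylight saving is not in effect and Caseph Prefecture is at UTC−10:00.
15:15 UTC − 10h = 05:15 local.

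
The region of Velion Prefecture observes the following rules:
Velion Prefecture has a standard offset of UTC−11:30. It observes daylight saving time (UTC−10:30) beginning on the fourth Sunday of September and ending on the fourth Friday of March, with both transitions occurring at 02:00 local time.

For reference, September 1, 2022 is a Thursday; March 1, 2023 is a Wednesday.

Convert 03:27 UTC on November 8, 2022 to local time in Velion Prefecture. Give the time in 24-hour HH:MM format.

1 September 2022 is a Thursday, so the first Sunday is September 4 and the fourth is September 25.
1 March 2023 is a Wednesday, so the first Friday is March 3 and the fourth is March 24.
At the standard offset (UTC−11:30), 03:27 UTC − 11h30m = 15:57 Velion Prefecture standard time (rolling into the previous day, 7 November 2022).
The standard-time date in Velion Prefecture, November 7, 2022, lies within the daylight-saving period (25 September 2022 – 24 March 2023), so Velion Prefecture is on daylight time, UTC−10:30.
03:27 UTC − 10h30m = 16:57 local (rolling into the previous day, 7 November 2022).

16:57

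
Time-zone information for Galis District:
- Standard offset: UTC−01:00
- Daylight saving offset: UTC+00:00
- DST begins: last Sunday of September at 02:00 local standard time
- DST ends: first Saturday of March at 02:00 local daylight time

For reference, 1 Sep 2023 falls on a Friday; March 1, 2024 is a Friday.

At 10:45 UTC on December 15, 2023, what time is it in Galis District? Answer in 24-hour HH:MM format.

1 September 2023 is a Friday, so Sundays fall on 3, 10, 17, 24; the last is September 24.
1 March 2024 is a Friday, so the first Saturday is March 2.
At the standard offset (UTC−01:00), 10:45 UTC − 1h = 09:45 Galis District standard time.
The standard-time date in Galis District, December 15, 2023, lies within the daylight-saving period (24 September 2023 – 2 March 2024), so Galis District is on daylight time, UTC+00:00.
10:45 UTC + 0h = 10:45 local.

10:45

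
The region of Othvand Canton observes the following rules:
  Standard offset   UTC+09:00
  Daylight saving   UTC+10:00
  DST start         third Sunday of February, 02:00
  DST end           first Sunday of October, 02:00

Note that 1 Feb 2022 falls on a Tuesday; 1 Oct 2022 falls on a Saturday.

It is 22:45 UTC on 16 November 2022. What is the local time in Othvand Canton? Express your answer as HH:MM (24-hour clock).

1 February 2022 is a Tuesday, so the first Sunday is February 6 and the third is February 20.
1 October 2022 is a Saturday, so the first Sunday is October 2.
At the standard offset (UTC+09:00), 22:45 UTC + 9h = 07:45 Othvand Canton standard time (rolling into the next day, 17 November 2022).
The standard-time date in Othvand Canton, 17 November 2022, does not fall between 20 February and 2 October, so daylight saving is not in effect and Othvand Canton is at UTC+09:00.
22:45 UTC + 9h = 07:45 local (rolling into the next day, 17 November 2022).

07:45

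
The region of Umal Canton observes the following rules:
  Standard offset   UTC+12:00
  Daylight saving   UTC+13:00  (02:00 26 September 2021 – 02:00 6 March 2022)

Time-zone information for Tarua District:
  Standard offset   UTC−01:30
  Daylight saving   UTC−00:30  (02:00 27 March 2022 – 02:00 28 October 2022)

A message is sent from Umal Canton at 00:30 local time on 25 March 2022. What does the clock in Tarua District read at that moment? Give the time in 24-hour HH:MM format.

11:00

Daylight saving runs 26 September 2021 – 6 March 2022; 25 March 2022 is outside that window, so Umal Canton is on standard time at UTC+12:00.
00:30 Umal Canton − 12h = 12:30 UTC (rolling into the previous day, 24 March 2022).
At the standard offset (UTC−01:30), 12:30 UTC − 1h30m = 11:00 Tarua District standard time.
The standard-time date in Tarua District, 24 March 2022, does not fall between 27 March and 28 October, so daylight saving is not in effect and Tarua District is at UTC−01:30.
12:30 UTC − 1h30m = 11:00 Tarua District.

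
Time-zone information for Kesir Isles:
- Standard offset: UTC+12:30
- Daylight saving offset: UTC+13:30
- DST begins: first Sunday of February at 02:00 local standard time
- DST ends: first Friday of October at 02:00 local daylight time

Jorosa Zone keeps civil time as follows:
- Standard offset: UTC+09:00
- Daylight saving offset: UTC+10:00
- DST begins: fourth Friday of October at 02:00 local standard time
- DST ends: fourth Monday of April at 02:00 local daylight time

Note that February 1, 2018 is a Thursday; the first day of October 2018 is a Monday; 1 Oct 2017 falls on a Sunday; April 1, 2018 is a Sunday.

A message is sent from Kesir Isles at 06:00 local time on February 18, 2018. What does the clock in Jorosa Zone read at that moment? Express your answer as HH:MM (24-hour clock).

1 February 2018 is a Thursday, so the first Sunday is February 4.
1 October 2018 is a Monday, so the first Friday is October 5.
February 18, 2018 falls between 4 February and 5 October, so daylight saving is in effect and Kesir Isles is at UTC+13:30.
06:00 Kesir Isles − 13h30m = 16:30 UTC (rolling into the previous day, 17 February 2018).
1 October 2017 is a Sunday, so the first Friday is October 6 and the fourth is October 27.
1 April 2018 is a Sunday, so the first Monday is April 2 and the fourth is April 23.
At the standard offset (UTC+09:00), 16:30 UTC + 9h = 01:30 Jorosa Zone standard time (rolling into the next day, 18 February 2018).
The standard-time date in Jorosa Zone, February 18, 2018, lies within the daylight-saving period (27 October 2017 – 23 April 2018), so Jorosa Zone is on daylight time, UTC+10:00.
16:30 UTC + 10h = 02:30 Jorosa Zone (rolling into the next day, 18 February 2018).

02:30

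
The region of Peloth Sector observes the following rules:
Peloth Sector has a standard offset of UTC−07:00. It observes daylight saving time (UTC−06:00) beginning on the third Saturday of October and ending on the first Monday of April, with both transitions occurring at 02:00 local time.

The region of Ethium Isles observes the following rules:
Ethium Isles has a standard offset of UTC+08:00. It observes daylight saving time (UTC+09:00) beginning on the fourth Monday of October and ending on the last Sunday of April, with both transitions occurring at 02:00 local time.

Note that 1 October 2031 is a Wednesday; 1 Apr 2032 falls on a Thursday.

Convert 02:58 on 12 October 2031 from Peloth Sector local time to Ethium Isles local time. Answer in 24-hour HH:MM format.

17:58

1 October 2031 is a Wednesday, so the first Saturday is October 4 and the third is October 18.
1 April 2032 is a Thursday, so the first Monday is April 5.
12 October 2031 is outside the daylight-saving period (18 October 2031 – 5 April 2032), so Peloth Sector is on standard time, UTC−07:00.
02:58 Peloth Sector + 7h = 09:58 UTC.
1 October 2031 is a Wednesday, so the first Monday is October 6 and the fourth is October 27.
1 April 2032 is a Thursday, so Sundays fall on 4, 11, 18, 25; the last is April 25.
At the standard offset (UTC+08:00), 09:58 UTC + 8h = 17:58 Ethium Isles standard time.
Daylight saving runs 27 October 2031 – 25 April 2032; the standard-time date in Ethium Isles, 12 October 2031, is outside that window, so Ethium Isles is on standard time at UTC+08:00.
09:58 UTC + 8h = 17:58 Ethium Isles.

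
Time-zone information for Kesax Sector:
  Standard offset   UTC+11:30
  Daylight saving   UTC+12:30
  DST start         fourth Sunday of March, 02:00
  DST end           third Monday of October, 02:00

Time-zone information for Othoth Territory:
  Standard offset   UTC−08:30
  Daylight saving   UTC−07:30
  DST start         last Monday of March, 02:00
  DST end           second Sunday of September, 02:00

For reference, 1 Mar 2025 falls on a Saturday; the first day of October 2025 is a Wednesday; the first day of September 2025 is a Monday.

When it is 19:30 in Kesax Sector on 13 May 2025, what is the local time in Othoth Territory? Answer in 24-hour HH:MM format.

23:30

1 March 2025 is a Saturday, so the first Sunday is March 2 and the fourth is March 23.
1 October 2025 is a Wednesday, so the first Monday is October 6 and the third is October 20.
Daylight saving runs 23 March – 20 October; 13 May 2025 is inside that window, so Kesax Sector is at UTC+12:30.
19:30 Kesax Sector − 12h30m = 07:00 UTC.
1 March 2025 is a Saturday, so Mondays fall on 3, 10, 17, 24, 31; the last is March 31.
1 September 2025 is a Monday, so the first Sunday is September 7 and the second is September 14.
At the standard offset (UTC−08:30), 07:00 UTC − 8h30m = 22:30 Othoth Territory standard time (rolling into the previous day, 12 May 2025).
Daylight saving runs 31 March – 14 September; the standard-time date in Othoth Territory, 12 May 2025, is inside that window, so Othoth Territory is at UTC−07:30.
07:00 UTC − 7h30m = 23:30 Othoth Territory (rolling into the previous day, 12 May 2025).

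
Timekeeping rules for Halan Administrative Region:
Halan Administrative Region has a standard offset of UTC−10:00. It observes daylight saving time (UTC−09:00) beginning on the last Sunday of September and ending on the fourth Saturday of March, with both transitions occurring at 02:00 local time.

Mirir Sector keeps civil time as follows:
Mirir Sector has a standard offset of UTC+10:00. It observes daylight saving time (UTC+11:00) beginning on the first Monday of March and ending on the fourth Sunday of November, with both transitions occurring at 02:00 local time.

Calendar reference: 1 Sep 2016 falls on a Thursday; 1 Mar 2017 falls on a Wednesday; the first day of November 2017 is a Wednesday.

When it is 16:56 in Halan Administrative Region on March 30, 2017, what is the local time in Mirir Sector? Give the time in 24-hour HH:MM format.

13:56

1 September 2016 is a Thursday, so Sundays fall on 4, 11, 18, 25; the last is September 25.
1 March 2017 is a Wednesday, so the first Saturday is March 4 and the fourth is March 25.
March 30, 2017 is outside the daylight-saving period (25 September 2016 – 25 March 2017), so Halan Administrative Region is on standard time, UTC−10:00.
16:56 Halan Administrative Region + 10h = 02:56 UTC (rolling into the next day, 31 March 2017).
1 March 2017 is a Wednesday, so the first Monday is March 6.
1 November 2017 is a Wednesday, so the first Sunday is November 5 and the fourth is November 26.
At the standard offset (UTC+10:00), 02:56 UTC + 10h = 12:56 Mirir Sector standard time.
The standard-time date in Mirir Sector, March 31, 2017, lies within the daylight-saving period (6 March – 26 November), so Mirir Sector is on daylight time, UTC+11:00.
02:56 UTC + 11h = 13:56 Mirir Sector.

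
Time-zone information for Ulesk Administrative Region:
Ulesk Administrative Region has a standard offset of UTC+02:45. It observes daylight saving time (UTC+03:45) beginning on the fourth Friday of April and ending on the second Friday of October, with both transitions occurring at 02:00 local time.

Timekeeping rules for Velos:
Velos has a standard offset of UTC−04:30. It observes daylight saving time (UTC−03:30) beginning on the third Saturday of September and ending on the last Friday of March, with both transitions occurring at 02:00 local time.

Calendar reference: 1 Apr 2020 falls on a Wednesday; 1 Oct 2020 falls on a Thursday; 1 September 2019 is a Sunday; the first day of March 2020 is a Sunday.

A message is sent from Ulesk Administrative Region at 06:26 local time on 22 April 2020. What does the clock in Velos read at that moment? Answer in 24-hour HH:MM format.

1 April 2020 is a Wednesday, so the first Friday is April 3 and the fourth is April 24.
1 October 2020 is a Thursday, so the first Friday is October 2 and the second is October 9.
Daylight saving runs 24 April – 9 October; 22 April 2020 is outside that window, so Ulesk Administrative Region is on standard time at UTC+02:45.
06:26 Ulesk Administrative Region − 2h45m = 03:41 UTC.
1 September 2019 is a Sunday, so the first Saturday is September 7 and the third is September 21.
1 March 2020 is a Sunday, so Fridays fall on 6, 13, 20, 27; the last is March 27.
At the standard offset (UTC−04:30), 03:41 UTC − 4h30m = 23:11 Velos standard time (rolling into the previous day, 21 April 2020).
The standard-time date in Velos, 21 April 2020, is outside the daylight-saving period (21 September 2019 – 27 March 2020), so Velos is on standard time, UTC−04:30.
03:41 UTC − 4h30m = 23:11 Velos (rolling into the previous day, 21 April 2020).

23:11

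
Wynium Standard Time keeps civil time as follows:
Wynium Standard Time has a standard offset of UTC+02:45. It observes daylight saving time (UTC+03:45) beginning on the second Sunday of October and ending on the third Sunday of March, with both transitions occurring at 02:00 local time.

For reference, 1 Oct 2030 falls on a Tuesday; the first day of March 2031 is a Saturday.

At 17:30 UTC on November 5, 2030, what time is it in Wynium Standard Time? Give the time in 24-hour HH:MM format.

1 October 2030 is a Tuesday, so the first Sunday is October 6 and the second is October 13.
1 March 2031 is a Saturday, so the first Sunday is March 2 and the third is March 16.
At the standard offset (UTC+02:45), 17:30 UTC + 2h45m = 20:15 Wynium Standard Time standard time.
Daylight saving runs 13 October 2030 – 16 March 2031; the standard-time date in Wynium Standard Time, November 5, 2030, is inside that window, so Wynium Standard Time is at UTC+03:45.
17:30 UTC + 3h45m = 21:15 local.

21:15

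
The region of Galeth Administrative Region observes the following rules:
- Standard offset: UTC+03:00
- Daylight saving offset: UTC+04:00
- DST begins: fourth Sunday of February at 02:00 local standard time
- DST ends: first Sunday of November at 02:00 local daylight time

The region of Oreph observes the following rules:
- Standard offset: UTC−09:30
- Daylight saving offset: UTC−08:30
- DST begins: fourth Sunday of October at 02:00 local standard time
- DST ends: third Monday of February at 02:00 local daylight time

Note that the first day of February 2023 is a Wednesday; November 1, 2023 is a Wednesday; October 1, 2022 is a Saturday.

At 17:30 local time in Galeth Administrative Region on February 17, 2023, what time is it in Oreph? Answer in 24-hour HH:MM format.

1 February 2023 is a Wednesday, so the first Sunday is February 5 and the fourth is February 26.
1 November 2023 is a Wednesday, so the first Sunday is November 5.
February 17, 2023 does not fall between 26 February and 5 November, so daylight saving is not in effect and Galeth Administrative Region is at UTC+03:00.
17:30 Galeth Administrative Region − 3h = 14:30 UTC.
1 October 2022 is a Saturday, so the first Sunday is October 2 and the fourth is October 23.
1 February 2023 is a Wednesday, so the first Monday is February 6 and the third is February 20.
At the standard offset (UTC−09:30), 14:30 UTC − 9h30m = 05:00 Oreph standard time.
The standard-time date in Oreph, February 17, 2023, lies within the daylight-saving period (23 October 2022 – 20 February 2023), so Oreph is on daylight time, UTC−08:30.
14:30 UTC − 8h30m = 06:00 Oreph.

06:00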